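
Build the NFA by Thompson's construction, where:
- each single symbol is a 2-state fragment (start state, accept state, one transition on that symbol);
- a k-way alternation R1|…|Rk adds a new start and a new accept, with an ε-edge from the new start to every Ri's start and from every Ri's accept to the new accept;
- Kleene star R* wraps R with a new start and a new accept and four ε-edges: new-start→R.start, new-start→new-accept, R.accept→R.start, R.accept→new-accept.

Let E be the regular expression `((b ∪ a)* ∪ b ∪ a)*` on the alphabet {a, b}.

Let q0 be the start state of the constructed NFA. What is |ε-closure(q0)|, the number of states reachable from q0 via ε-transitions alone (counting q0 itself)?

Compute the ε-closure size of each fragment's start state recursively; a symbol fragment's start has no outgoing ε-edge, so its closure is just itself (size 1).
  b ∪ a — C = 1 + 1 + 1 = 3 (the new accept is not ε-reachable since no branch accepts ε)
  (b ∪ a)* — C = 1 (new start) + 3 (body) + 1 (new accept) = 5
  (b ∪ a)* ∪ b ∪ a — new start ε-reaches every alternative's start; at least one alternative accepts ε, so the union's new accept is reached too: C = 1 + 5 + 1 + 1 + 1 = 9
  ((b ∪ a)* ∪ b ∪ a)* — C = 1 (new start) + 9 (body) + 1 (new accept) = 11

11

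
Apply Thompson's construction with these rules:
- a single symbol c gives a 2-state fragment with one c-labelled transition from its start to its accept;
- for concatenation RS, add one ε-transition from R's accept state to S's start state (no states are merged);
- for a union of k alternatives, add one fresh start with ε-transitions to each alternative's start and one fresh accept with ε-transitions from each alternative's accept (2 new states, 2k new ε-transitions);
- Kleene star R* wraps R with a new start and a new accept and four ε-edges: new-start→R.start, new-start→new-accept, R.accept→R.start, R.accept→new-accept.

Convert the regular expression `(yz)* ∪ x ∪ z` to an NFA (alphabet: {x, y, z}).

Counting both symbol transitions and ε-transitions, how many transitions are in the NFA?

15

Bottom-up over the parse tree:
Each of the 4 symbol leaves contributes 1 transition (1 symbol, 0 ε).
  yz — 3 transitions (2 symbol, 1 ε)
  (yz)* — 7 transitions (2 symbol, 5 ε)
  (yz)* ∪ x ∪ z — 15 transitions (4 symbol, 11 ε)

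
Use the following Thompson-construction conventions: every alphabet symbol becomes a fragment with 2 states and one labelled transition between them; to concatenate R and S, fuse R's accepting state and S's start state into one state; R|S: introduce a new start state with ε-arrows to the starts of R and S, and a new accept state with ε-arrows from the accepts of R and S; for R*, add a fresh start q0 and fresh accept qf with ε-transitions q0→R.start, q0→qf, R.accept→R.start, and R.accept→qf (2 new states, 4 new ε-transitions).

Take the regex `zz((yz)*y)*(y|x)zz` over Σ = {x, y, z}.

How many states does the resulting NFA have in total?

17

By structural recursion:
Each of the 9 symbol leaves contributes a 2-state fragment.
  yz → 3 states
  (yz)* → 5 states
  (yz)*y → 6 states
  ((yz)*y)* → 8 states
  y|x → 6 states
  zz((yz)*y)*(y|x)zz → 17 states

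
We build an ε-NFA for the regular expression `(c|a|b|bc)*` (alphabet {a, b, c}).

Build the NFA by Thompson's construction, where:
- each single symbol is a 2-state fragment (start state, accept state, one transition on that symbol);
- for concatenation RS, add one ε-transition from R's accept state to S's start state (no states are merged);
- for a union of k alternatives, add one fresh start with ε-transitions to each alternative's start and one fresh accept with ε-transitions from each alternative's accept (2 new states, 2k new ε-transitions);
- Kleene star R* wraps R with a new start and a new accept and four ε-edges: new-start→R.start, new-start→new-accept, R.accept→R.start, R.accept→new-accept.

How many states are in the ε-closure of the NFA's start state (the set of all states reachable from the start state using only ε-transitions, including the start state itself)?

Let C(F) = |ε-closure(F.start)| within fragment F, and note whether F accepts ε. Symbol fragments have C = 1 and do not accept ε. Then:
  bc → |closure| equals the left operand's closure size = 1 (its accept is not ε-reachable, so the closure stops there)
  c|a|b|bc → |closure| = 1 + 1 + 1 + 1 + 1 = 5 (the new accept is not ε-reachable since no branch accepts ε)
  (c|a|b|bc)* → new start has ε-edges to the inner start and to the new accept, so |closure| = 2 + 5 = 7

7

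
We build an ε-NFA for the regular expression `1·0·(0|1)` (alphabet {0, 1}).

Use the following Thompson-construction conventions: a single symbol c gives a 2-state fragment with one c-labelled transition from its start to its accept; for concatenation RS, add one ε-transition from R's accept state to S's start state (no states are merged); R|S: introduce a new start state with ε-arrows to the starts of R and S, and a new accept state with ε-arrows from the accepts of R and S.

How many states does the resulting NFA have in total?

10

Recursing over subexpressions:
Each of the 4 symbol leaves contributes a 2-state fragment.
  0|1 : 6 states
  1·0·(0|1) : 10 states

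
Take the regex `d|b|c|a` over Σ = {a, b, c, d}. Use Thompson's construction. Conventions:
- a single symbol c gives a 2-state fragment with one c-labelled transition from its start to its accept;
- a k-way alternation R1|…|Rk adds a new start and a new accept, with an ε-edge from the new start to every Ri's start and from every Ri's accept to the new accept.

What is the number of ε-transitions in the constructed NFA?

8

Bottom-up over the parse tree:
Each of the 4 symbol leaves contributes 0 ε-transitions.
  d|b|c|a — 8 ε-transitions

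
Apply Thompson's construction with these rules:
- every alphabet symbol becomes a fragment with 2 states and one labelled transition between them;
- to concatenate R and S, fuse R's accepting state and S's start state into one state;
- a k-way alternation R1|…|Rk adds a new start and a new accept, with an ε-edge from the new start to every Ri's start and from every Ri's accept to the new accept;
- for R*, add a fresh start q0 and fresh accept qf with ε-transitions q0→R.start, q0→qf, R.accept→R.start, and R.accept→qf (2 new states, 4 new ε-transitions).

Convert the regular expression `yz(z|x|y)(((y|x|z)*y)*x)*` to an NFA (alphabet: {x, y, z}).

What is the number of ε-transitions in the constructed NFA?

24

Building bottom-up:
Each of the 10 symbol leaves contributes 0 ε-transitions.
  z|x|y : 6 ε-transitions
  y|x|z : 6 ε-transitions
  (y|x|z)* : 10 ε-transitions
  (y|x|z)*y : 10 ε-transitions
  ((y|x|z)*y)* : 14 ε-transitions
  ((y|x|z)*y)*x : 14 ε-transitions
  (((y|x|z)*y)*x)* : 18 ε-transitions
  yz(z|x|y)(((y|x|z)*y)*x)* : 24 ε-transitions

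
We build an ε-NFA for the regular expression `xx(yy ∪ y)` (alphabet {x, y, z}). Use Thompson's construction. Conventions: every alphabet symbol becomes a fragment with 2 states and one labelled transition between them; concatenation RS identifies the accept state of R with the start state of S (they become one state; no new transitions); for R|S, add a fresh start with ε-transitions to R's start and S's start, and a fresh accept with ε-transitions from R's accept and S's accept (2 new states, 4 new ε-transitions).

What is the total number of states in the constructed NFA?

Building bottom-up:
Each of the 5 symbol leaves contributes a 2-state fragment.
  yy — 3 states
  yy ∪ y — 7 states
  xx(yy ∪ y) — 9 states

9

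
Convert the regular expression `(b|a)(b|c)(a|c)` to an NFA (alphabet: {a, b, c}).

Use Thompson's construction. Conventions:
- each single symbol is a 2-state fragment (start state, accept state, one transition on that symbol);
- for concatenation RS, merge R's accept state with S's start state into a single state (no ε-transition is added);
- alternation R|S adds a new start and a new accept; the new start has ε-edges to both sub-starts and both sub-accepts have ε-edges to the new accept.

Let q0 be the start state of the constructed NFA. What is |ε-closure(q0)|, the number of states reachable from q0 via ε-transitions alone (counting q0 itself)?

Let C(F) = |ε-closure(F.start)| within fragment F, and note whether F accepts ε. Symbol fragments have C = 1 and do not accept ε. Then:
  b|a → new start ε-reaches every alternative's start; none of them accept ε, so the new accept is not reached: |closure| = 1 + 1 + 1 = 3
  b|c → new start ε-reaches every alternative's start; none of them accept ε, so the new accept is not reached: |closure| = 1 + 1 + 1 = 3
  a|c → new start ε-reaches every alternative's start; none of them accept ε, so the new accept is not reached: |closure| = 1 + 1 + 1 = 3
  (b|a)(b|c)(a|c) → |closure| equals the left operand's closure size = 3 (its accept is not ε-reachable, so the closure stops there)

3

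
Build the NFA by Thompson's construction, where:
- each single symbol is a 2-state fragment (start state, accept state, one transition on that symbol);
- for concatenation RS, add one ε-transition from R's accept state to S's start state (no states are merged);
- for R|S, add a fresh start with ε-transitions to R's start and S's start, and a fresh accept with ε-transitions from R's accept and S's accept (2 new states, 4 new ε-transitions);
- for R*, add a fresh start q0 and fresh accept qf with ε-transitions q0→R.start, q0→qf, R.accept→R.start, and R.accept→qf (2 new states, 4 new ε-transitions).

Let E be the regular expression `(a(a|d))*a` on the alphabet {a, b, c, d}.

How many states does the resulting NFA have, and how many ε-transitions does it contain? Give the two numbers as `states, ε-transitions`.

12, 10

Bottom-up over the parse tree:
Each of the 4 symbol leaves contributes 2 states and 0 ε-transitions.
  a|d — 6 states, 4 ε-transitions
  a(a|d) — 8 states, 5 ε-transitions
  (a(a|d))* — 10 states, 9 ε-transitions
  (a(a|d))*a — 12 states, 10 ε-transitions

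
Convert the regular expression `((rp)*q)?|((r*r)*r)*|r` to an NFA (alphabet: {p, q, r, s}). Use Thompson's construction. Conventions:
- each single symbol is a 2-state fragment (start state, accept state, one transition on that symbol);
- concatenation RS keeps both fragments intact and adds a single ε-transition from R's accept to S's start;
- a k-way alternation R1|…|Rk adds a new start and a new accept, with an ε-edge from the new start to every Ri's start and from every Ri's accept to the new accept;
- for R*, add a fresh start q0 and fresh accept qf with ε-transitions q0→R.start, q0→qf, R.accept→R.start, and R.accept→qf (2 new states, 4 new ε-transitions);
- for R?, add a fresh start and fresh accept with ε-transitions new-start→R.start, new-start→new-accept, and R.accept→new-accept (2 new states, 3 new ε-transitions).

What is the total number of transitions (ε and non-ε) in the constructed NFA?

Per subexpression:
Each of the 7 symbol leaves contributes 1 transition (1 symbol, 0 ε).
  rp → 3 transitions (2 symbol, 1 ε)
  (rp)* → 7 transitions (2 symbol, 5 ε)
  (rp)*q → 9 transitions (3 symbol, 6 ε)
  ((rp)*q)? → 12 transitions (3 symbol, 9 ε)
  r* → 5 transitions (1 symbol, 4 ε)
  r*r → 7 transitions (2 symbol, 5 ε)
  (r*r)* → 11 transitions (2 symbol, 9 ε)
  (r*r)*r → 13 transitions (3 symbol, 10 ε)
  ((r*r)*r)* → 17 transitions (3 symbol, 14 ε)
  ((rp)*q)?|((r*r)*r)*|r → 36 transitions (7 symbol, 29 ε)

36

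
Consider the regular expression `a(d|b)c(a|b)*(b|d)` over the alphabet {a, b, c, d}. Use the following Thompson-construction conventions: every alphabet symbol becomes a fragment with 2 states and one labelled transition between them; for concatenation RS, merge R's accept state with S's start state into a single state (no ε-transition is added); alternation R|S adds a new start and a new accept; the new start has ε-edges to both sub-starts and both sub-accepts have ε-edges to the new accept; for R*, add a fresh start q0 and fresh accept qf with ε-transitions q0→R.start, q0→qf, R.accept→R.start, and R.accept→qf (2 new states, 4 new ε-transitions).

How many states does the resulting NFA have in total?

20

Per subexpression:
Each of the 8 symbol leaves contributes a 2-state fragment.
  d|b = 6 states
  a|b = 6 states
  (a|b)* = 8 states
  b|d = 6 states
  a(d|b)c(a|b)*(b|d) = 20 states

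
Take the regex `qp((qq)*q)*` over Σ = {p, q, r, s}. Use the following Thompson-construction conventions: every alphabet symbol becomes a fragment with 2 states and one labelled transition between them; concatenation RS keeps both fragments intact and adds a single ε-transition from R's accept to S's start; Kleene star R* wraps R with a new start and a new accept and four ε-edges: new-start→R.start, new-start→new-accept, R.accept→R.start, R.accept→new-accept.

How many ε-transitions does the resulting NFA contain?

12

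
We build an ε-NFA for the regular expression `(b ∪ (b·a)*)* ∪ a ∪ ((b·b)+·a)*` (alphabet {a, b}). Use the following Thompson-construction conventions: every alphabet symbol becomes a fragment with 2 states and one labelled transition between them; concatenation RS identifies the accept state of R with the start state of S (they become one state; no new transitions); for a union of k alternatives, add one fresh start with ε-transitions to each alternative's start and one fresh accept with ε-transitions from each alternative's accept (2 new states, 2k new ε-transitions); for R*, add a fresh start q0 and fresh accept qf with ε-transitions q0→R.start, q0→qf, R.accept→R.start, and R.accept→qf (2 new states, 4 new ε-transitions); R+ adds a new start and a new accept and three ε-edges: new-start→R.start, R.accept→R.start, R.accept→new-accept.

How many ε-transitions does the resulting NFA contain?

25

Bottom-up over the parse tree:
Each of the 7 symbol leaves contributes 0 ε-transitions.
  b·a : 0 ε-transitions
  (b·a)* : 4 ε-transitions
  b ∪ (b·a)* : 8 ε-transitions
  (b ∪ (b·a)*)* : 12 ε-transitions
  b·b : 0 ε-transitions
  (b·b)+ : 3 ε-transitions
  (b·b)+·a : 3 ε-transitions
  ((b·b)+·a)* : 7 ε-transitions
  (b ∪ (b·a)*)* ∪ a ∪ ((b·b)+·a)* : 25 ε-transitions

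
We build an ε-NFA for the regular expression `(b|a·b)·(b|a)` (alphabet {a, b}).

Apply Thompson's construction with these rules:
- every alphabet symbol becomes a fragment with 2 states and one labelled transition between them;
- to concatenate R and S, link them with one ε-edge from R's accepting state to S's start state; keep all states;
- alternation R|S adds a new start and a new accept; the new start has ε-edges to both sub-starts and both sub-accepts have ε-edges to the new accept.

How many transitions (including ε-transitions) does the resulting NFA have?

Recursing over subexpressions:
Each of the 5 symbol leaves contributes 1 transition (1 symbol, 0 ε).
  a·b — 3 transitions (2 symbol, 1 ε)
  b|a·b — 8 transitions (3 symbol, 5 ε)
  b|a — 6 transitions (2 symbol, 4 ε)
  (b|a·b)·(b|a) — 15 transitions (5 symbol, 10 ε)

15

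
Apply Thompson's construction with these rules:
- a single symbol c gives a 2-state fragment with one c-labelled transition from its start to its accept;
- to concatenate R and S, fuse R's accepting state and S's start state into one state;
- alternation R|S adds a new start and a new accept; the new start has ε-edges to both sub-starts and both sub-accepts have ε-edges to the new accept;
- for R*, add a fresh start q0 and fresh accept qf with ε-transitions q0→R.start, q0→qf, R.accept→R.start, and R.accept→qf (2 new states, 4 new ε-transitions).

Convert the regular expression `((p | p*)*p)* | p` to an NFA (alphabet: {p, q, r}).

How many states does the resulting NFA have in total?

Per subexpression:
Each of the 4 symbol leaves contributes a 2-state fragment.
  p* : 4 states
  p | p* : 8 states
  (p | p*)* : 10 states
  (p | p*)*p : 11 states
  ((p | p*)*p)* : 13 states
  ((p | p*)*p)* | p : 17 states

17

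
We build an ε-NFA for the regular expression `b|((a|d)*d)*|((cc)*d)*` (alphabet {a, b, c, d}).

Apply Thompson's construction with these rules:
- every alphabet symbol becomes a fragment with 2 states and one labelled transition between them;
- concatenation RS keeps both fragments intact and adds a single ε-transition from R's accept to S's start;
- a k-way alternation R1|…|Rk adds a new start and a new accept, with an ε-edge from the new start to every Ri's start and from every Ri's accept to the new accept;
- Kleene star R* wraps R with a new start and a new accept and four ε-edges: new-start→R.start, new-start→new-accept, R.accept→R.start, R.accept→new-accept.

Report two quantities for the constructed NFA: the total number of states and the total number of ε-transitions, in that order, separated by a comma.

Per subexpression:
Each of the 7 symbol leaves contributes 2 states and 0 ε-transitions.
  a|d : 6 states, 4 ε-transitions
  (a|d)* : 8 states, 8 ε-transitions
  (a|d)*d : 10 states, 9 ε-transitions
  ((a|d)*d)* : 12 states, 13 ε-transitions
  cc : 4 states, 1 ε-transition
  (cc)* : 6 states, 5 ε-transitions
  (cc)*d : 8 states, 6 ε-transitions
  ((cc)*d)* : 10 states, 10 ε-transitions
  b|((a|d)*d)*|((cc)*d)* : 26 states, 29 ε-transitions

26, 29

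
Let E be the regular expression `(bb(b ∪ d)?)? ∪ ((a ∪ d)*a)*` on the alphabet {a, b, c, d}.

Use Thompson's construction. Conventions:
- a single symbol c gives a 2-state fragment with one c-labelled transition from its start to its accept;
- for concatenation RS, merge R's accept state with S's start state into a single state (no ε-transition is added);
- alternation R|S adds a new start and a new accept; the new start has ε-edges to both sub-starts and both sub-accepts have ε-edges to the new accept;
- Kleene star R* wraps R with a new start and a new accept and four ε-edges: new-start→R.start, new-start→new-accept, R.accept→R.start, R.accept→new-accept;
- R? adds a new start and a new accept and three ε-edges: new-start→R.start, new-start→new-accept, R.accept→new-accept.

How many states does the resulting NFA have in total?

25

By structural recursion:
Each of the 7 symbol leaves contributes a 2-state fragment.
  b ∪ d = 6 states
  (b ∪ d)? = 8 states
  bb(b ∪ d)? = 10 states
  (bb(b ∪ d)?)? = 12 states
  a ∪ d = 6 states
  (a ∪ d)* = 8 states
  (a ∪ d)*a = 9 states
  ((a ∪ d)*a)* = 11 states
  (bb(b ∪ d)?)? ∪ ((a ∪ d)*a)* = 25 states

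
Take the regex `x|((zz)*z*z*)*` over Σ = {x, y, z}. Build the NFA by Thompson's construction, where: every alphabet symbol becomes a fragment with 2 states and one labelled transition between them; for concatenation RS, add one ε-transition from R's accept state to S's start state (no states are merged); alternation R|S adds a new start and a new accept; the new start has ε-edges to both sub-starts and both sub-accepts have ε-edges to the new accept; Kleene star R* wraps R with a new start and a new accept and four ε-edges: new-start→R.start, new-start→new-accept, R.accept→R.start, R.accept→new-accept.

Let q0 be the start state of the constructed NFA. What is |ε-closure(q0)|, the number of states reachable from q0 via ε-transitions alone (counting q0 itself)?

14

Compute the ε-closure size of each fragment's start state recursively; a symbol fragment's start has no outgoing ε-edge, so its closure is just itself (size 1).
  zz → same as the first factor's closure: |ε-closure| = 1
  (zz)* → new start has ε-edges to the inner start and to the new accept, so |ε-closure| = 2 + 1 = 3
  z* → |ε-closure| = 1 (new start) + 1 (body) + 1 (new accept) = 3
  z* → the star's fresh start ε-reaches both the body's start and the fresh accept: |ε-closure| = 2 + 1 = 3
  (zz)*z*z* → |ε-closure| = 3 + 3 + 3 = 9 (closure spills across the concat boundary because the left factor accepts ε)
  ((zz)*z*z*)* → the star's fresh start ε-reaches both the body's start and the fresh accept: |ε-closure| = 2 + 9 = 11
  x|((zz)*z*z*)* → new start ε-reaches every alternative's start; at least one alternative accepts ε, so the union's new accept is reached too: |ε-closure| = 1 + 1 + 11 + 1 = 14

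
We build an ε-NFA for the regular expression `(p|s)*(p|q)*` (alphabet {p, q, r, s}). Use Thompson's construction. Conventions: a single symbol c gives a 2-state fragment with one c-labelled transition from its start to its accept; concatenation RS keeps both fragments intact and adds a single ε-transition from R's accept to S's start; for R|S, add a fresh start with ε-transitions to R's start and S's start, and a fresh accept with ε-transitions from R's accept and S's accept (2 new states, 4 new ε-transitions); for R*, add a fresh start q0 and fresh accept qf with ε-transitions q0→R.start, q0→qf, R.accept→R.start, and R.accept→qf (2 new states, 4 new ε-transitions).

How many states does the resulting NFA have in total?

16

Per subexpression:
Each of the 4 symbol leaves contributes a 2-state fragment.
  p|s — 6 states
  (p|s)* — 8 states
  p|q — 6 states
  (p|q)* — 8 states
  (p|s)*(p|q)* — 16 states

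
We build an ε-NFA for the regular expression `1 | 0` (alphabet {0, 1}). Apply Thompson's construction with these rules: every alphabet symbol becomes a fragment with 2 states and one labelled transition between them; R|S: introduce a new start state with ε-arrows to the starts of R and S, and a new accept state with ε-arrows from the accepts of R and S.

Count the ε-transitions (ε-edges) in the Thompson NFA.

4

Bottom-up over the parse tree:
Each of the 2 symbol leaves contributes 0 ε-transitions.
  1 | 0 : 4 ε-transitions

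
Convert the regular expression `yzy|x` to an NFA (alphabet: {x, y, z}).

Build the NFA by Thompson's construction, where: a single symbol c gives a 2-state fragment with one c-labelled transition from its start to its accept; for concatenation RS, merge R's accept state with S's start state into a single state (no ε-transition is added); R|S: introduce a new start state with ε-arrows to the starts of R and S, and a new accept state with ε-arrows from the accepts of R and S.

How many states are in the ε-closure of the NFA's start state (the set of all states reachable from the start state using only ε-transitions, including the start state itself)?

Let C(F) = |ε-closure(F.start)| within fragment F, and note whether F accepts ε. Symbol fragments have C = 1 and do not accept ε. Then:
  yzy : same as the first factor's closure: |ε-closure| = 1
  yzy|x : |ε-closure| = 1 + 1 + 1 = 3 (the new accept is not ε-reachable since no branch accepts ε)

3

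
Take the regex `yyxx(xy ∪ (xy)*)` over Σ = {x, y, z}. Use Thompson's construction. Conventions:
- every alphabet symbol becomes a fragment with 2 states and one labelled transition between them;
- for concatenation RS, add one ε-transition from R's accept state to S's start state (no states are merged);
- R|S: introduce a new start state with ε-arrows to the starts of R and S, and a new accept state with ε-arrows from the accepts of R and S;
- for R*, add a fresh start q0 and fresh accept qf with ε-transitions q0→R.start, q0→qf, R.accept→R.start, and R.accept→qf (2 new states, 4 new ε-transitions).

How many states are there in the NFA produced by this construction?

Per subexpression:
Each of the 8 symbol leaves contributes a 2-state fragment.
  xy — 4 states
  xy — 4 states
  (xy)* — 6 states
  xy ∪ (xy)* — 12 states
  yyxx(xy ∪ (xy)*) — 20 states

20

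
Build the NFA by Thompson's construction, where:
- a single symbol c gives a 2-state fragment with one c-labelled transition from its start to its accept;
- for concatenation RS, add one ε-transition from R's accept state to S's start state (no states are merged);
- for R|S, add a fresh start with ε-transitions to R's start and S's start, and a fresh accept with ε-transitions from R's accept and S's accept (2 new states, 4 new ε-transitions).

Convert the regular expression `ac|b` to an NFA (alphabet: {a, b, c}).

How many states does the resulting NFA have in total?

8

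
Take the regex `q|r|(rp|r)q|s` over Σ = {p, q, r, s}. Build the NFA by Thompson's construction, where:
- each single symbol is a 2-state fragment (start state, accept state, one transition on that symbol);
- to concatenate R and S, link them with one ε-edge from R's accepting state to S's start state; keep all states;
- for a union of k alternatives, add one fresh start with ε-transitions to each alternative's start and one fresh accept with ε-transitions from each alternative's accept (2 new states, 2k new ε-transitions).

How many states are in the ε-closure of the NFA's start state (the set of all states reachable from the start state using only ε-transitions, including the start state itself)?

Work bottom-up. For each fragment F, track |ε-closure(F.start)| and whether F's accept lies in that closure (i.e. whether F accepts ε). A single-symbol fragment has closure size 1 and does not accept ε.
  rp — |closure| equals the left operand's closure size = 1 (its accept is not ε-reachable, so the closure stops there)
  rp|r — |closure| = 1 + 1 + 1 = 3 (the new accept is not ε-reachable since no branch accepts ε)
  (rp|r)q — same as the first factor's closure: |closure| = 3
  q|r|(rp|r)q|s — |closure| = 1 + 1 + 1 + 3 + 1 = 7 (the new accept is not ε-reachable since no branch accepts ε)

7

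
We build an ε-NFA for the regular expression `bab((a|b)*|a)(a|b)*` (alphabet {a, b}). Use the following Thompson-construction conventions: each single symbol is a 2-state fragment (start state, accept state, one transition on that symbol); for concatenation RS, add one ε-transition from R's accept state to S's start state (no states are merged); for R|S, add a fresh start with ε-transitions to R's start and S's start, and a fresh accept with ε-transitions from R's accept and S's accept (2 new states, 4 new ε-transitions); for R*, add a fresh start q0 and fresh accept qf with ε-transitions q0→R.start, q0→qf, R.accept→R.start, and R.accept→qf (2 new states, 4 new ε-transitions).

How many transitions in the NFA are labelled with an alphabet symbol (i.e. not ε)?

8

Bottom-up over the parse tree:
Each of the 8 symbol leaves contributes exactly 1 symbol transition.
  a|b : 2 symbol transitions
  (a|b)* : 2 symbol transitions
  (a|b)*|a : 3 symbol transitions
  a|b : 2 symbol transitions
  (a|b)* : 2 symbol transitions
  bab((a|b)*|a)(a|b)* : 8 symbol transitions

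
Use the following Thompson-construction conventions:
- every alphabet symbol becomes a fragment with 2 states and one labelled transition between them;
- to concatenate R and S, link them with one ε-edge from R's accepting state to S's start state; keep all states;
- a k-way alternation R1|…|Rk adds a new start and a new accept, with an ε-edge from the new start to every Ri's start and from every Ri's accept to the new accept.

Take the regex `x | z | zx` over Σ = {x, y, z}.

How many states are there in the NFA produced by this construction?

Building bottom-up:
Each of the 4 symbol leaves contributes a 2-state fragment.
  zx : 4 states
  x | z | zx : 10 states

10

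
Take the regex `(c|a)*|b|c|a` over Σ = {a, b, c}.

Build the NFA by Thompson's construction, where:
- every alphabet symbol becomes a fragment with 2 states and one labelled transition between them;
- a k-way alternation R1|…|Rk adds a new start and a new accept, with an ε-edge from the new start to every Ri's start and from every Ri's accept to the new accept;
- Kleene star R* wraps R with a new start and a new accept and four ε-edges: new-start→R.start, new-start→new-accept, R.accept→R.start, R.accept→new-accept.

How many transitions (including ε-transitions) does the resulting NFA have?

Recursing over subexpressions:
Each of the 5 symbol leaves contributes 1 transition (1 symbol, 0 ε).
  c|a : 6 transitions (2 symbol, 4 ε)
  (c|a)* : 10 transitions (2 symbol, 8 ε)
  (c|a)*|b|c|a : 21 transitions (5 symbol, 16 ε)

21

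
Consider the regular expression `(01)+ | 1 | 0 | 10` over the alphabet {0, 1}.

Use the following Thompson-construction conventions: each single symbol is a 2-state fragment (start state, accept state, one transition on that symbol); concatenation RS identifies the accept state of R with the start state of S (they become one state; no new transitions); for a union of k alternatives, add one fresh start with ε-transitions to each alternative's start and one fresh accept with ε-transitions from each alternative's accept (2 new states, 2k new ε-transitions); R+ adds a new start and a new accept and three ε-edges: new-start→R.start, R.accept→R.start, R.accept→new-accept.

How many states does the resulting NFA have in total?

By structural recursion:
Each of the 6 symbol leaves contributes a 2-state fragment.
  01 → 3 states
  (01)+ → 5 states
  10 → 3 states
  (01)+ | 1 | 0 | 10 → 14 states

14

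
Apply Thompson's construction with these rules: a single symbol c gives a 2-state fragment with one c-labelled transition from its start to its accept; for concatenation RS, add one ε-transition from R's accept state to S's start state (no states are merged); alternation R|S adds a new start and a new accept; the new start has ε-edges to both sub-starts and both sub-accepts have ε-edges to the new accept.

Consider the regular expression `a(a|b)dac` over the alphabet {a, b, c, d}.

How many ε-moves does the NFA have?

Building bottom-up:
Each of the 6 symbol leaves contributes 0 ε-transitions.
  a|b — 4 ε-transitions
  a(a|b)dac — 8 ε-transitions

8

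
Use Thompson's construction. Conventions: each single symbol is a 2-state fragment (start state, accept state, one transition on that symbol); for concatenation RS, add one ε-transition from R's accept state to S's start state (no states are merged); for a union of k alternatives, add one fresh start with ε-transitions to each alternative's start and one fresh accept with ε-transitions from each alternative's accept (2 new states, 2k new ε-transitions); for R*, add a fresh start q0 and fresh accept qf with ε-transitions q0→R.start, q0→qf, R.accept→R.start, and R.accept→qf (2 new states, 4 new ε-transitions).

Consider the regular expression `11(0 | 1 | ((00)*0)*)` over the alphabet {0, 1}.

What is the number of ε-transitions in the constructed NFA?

Recursing over subexpressions:
Each of the 7 symbol leaves contributes 0 ε-transitions.
  00 : 1 ε-transition
  (00)* : 5 ε-transitions
  (00)*0 : 6 ε-transitions
  ((00)*0)* : 10 ε-transitions
  0 | 1 | ((00)*0)* : 16 ε-transitions
  11(0 | 1 | ((00)*0)*) : 18 ε-transitions

18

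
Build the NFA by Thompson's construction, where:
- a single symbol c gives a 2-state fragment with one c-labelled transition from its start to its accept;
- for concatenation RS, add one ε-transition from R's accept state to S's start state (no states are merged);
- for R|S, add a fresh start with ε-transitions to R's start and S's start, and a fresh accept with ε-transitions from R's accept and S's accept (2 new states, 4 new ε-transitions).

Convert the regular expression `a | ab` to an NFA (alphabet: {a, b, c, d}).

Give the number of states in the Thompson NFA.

Bottom-up over the parse tree:
Each of the 3 symbol leaves contributes a 2-state fragment.
  ab = 4 states
  a | ab = 8 states

8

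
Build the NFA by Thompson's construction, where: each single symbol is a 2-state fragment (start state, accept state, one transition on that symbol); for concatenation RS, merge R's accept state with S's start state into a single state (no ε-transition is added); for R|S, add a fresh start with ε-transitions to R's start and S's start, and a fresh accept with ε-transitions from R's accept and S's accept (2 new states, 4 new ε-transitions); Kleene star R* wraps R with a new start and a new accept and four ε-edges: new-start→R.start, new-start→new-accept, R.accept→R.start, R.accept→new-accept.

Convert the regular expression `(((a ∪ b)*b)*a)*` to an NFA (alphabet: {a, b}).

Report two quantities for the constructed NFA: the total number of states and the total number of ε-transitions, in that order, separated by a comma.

14, 16

Per subexpression:
Each of the 4 symbol leaves contributes 2 states and 0 ε-transitions.
  a ∪ b → 6 states, 4 ε-transitions
  (a ∪ b)* → 8 states, 8 ε-transitions
  (a ∪ b)*b → 9 states, 8 ε-transitions
  ((a ∪ b)*b)* → 11 states, 12 ε-transitions
  ((a ∪ b)*b)*a → 12 states, 12 ε-transitions
  (((a ∪ b)*b)*a)* → 14 states, 16 ε-transitions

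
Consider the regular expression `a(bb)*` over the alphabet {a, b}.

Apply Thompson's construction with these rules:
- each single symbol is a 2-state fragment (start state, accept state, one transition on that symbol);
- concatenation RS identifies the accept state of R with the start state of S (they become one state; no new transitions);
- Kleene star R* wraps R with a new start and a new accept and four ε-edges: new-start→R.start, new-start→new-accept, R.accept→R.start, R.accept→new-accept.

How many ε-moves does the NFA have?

By structural recursion:
Each of the 3 symbol leaves contributes 0 ε-transitions.
  bb — 0 ε-transitions
  (bb)* — 4 ε-transitions
  a(bb)* — 4 ε-transitions

4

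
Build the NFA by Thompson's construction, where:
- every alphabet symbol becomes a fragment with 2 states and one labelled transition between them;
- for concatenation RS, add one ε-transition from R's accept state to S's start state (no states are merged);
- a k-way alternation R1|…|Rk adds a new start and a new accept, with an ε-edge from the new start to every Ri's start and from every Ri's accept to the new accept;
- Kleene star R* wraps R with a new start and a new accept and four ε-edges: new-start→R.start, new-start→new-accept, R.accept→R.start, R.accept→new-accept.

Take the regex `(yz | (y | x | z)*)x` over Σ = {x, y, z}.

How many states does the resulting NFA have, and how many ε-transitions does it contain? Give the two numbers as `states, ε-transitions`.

18, 16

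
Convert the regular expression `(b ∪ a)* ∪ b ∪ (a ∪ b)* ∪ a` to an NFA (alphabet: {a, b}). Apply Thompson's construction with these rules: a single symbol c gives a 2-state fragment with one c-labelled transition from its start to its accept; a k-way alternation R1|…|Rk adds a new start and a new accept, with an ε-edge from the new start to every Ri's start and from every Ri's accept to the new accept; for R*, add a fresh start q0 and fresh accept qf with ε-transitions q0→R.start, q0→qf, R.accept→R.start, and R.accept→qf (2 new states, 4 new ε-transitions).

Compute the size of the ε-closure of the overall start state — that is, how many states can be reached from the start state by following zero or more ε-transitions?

14

Let C(F) = |ε-closure(F.start)| within fragment F, and note whether F accepts ε. Symbol fragments have C = 1 and do not accept ε. Then:
  b ∪ a : new start ε-reaches every alternative's start; none of them accept ε, so the new accept is not reached: |closure| = 1 + 1 + 1 = 3
  (b ∪ a)* : new start has ε-edges to the inner start and to the new accept, so |closure| = 2 + 3 = 5
  a ∪ b : new start ε-reaches every alternative's start; none of them accept ε, so the new accept is not reached: |closure| = 1 + 1 + 1 = 3
  (a ∪ b)* : new start has ε-edges to the inner start and to the new accept, so |closure| = 2 + 3 = 5
  (b ∪ a)* ∪ b ∪ (a ∪ b)* ∪ a : new start ε-reaches every alternative's start; at least one alternative accepts ε, so the union's new accept is reached too: |closure| = 1 + 5 + 1 + 5 + 1 + 1 = 14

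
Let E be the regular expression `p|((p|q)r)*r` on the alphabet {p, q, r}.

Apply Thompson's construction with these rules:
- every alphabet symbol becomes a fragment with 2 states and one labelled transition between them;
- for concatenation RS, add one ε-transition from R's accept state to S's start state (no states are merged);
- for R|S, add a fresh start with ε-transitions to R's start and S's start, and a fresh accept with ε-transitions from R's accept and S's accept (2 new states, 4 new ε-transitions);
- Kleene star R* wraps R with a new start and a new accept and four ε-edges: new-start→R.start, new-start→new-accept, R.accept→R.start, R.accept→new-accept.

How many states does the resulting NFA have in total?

16

Per subexpression:
Each of the 5 symbol leaves contributes a 2-state fragment.
  p|q — 6 states
  (p|q)r — 8 states
  ((p|q)r)* — 10 states
  ((p|q)r)*r — 12 states
  p|((p|q)r)*r — 16 states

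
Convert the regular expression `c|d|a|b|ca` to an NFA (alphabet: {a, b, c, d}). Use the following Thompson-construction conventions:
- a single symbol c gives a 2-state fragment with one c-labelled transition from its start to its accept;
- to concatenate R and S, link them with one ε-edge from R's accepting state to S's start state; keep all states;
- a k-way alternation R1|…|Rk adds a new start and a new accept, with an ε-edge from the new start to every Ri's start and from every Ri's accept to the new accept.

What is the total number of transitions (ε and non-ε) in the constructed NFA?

By structural recursion:
Each of the 6 symbol leaves contributes 1 transition (1 symbol, 0 ε).
  ca : 3 transitions (2 symbol, 1 ε)
  c|d|a|b|ca : 17 transitions (6 symbol, 11 ε)

17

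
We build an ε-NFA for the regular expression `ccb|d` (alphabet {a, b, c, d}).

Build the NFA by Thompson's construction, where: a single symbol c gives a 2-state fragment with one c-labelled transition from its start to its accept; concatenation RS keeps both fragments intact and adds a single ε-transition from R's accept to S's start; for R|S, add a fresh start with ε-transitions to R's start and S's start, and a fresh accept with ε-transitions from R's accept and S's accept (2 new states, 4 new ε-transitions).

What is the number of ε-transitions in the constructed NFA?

By structural recursion:
Each of the 4 symbol leaves contributes 0 ε-transitions.
  ccb = 2 ε-transitions
  ccb|d = 6 ε-transitions

6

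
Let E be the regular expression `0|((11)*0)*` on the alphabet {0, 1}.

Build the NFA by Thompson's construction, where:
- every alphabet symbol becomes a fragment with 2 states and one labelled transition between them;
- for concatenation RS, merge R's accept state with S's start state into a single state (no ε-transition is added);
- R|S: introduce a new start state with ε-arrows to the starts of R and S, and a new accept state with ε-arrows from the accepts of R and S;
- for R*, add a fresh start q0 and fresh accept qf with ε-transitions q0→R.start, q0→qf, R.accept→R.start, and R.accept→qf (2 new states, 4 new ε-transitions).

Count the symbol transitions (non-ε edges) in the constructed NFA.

4

Building bottom-up:
Each of the 4 symbol leaves contributes exactly 1 symbol transition.
  11 → 2 symbol transitions
  (11)* → 2 symbol transitions
  (11)*0 → 3 symbol transitions
  ((11)*0)* → 3 symbol transitions
  0|((11)*0)* → 4 symbol transitions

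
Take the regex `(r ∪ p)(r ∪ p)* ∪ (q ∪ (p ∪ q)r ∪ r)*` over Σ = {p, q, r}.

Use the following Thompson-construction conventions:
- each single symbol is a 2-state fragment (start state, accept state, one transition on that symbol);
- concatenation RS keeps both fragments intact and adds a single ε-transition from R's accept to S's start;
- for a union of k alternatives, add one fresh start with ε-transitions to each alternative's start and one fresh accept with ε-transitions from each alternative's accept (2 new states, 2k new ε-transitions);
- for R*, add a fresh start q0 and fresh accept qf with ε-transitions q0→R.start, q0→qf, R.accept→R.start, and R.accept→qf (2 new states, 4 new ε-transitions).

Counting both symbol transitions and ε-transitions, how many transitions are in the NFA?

By structural recursion:
Each of the 9 symbol leaves contributes 1 transition (1 symbol, 0 ε).
  r ∪ p : 6 transitions (2 symbol, 4 ε)
  r ∪ p : 6 transitions (2 symbol, 4 ε)
  (r ∪ p)* : 10 transitions (2 symbol, 8 ε)
  (r ∪ p)(r ∪ p)* : 17 transitions (4 symbol, 13 ε)
  p ∪ q : 6 transitions (2 symbol, 4 ε)
  (p ∪ q)r : 8 transitions (3 symbol, 5 ε)
  q ∪ (p ∪ q)r ∪ r : 16 transitions (5 symbol, 11 ε)
  (q ∪ (p ∪ q)r ∪ r)* : 20 transitions (5 symbol, 15 ε)
  (r ∪ p)(r ∪ p)* ∪ (q ∪ (p ∪ q)r ∪ r)* : 41 transitions (9 symbol, 32 ε)

41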